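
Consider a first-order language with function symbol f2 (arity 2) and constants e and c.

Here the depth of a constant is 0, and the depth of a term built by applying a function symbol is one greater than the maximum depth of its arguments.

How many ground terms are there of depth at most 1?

Let N_k = |{terms of depth ≤ k}|. Then N_0 = 2 and N_k = 2 + N_{k-1}^2 for k ≥ 1 (one summand per function symbol, arity giving the exponent).
N_0 = 2
N_1 = 2 + 2^2 = 6
Explicitly: e, c, f2(e, e), f2(e, c), f2(c, e), f2(c, c).

6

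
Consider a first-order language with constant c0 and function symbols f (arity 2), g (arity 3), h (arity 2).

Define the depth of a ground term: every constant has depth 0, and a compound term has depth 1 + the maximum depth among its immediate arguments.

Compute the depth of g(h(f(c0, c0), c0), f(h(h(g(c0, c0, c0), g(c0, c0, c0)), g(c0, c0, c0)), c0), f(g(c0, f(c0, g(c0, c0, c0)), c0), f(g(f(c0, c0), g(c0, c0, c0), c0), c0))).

5

depth(f(c0, c0)) = 1 + max(0, 0) = 1
depth(h(f(c0, c0), c0)) = 1 + max(1, 0) = 2
depth(g(c0, c0, c0)) = 1 + max(0, 0, 0) = 1
depth(h(g(c0, c0, c0), g(c0, c0, c0))) = 1 + max(1, 1) = 2
depth(h(h(g(c0, c0, c0), g(c0, c0, c0)), g(c0, c0, c0))) = 1 + max(2, 1) = 3
depth(f(h(h(g(c0, c0, c0), g(c0, c0, c0)), g(c0, c0, c0)), c0)) = 1 + max(3, 0) = 4
depth(f(c0, g(c0, c0, c0))) = 1 + max(0, 1) = 2
depth(g(c0, f(c0, g(c0, c0, c0)), c0)) = 1 + max(0, 2, 0) = 3
depth(g(f(c0, c0), g(c0, c0, c0), c0)) = 1 + max(1, 1, 0) = 2
depth(f(g(f(c0, c0), g(c0, c0, c0), c0), c0)) = 1 + max(2, 0) = 3
depth(f(g(c0, f(c0, g(c0, c0, c0)), c0), f(g(f(c0, c0), g(c0, c0, c0), c0), c0))) = 1 + max(3, 3) = 4
depth(g(h(f(c0, c0), c0), f(h(h(g(c0, c0, c0), g(c0, c0, c0)), g(c0, c0, c0)), c0), f(g(c0, f(c0, g(c0, c0, c0)), c0), f(g(f(c0, c0), g(c0, c0, c0), c0), c0)))) = 1 + max(2, 4, 4) = 5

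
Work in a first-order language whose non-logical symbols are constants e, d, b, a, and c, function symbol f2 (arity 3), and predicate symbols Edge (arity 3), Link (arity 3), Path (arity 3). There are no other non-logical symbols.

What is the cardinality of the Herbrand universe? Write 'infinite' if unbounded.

The signature has at least one function symbol (f2, arity 3) and at least one constant (e).
Iterating f2 gives infinitely many distinct ground terms: e, f2(e, e, e), f2(f2(e, e, e), f2(e, e, e), f2(e, e, e)), ...
So the Herbrand universe is infinite.

infinite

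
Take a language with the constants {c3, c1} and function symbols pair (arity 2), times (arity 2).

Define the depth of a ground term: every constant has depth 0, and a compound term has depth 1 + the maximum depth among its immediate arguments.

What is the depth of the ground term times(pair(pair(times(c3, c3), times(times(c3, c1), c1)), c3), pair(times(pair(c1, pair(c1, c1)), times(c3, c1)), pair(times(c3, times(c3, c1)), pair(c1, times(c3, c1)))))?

depth(times(c3, c3)) = 1 + max(0, 0) = 1
depth(times(c3, c1)) = 1 + max(0, 0) = 1
depth(times(times(c3, c1), c1)) = 1 + max(1, 0) = 2
depth(pair(times(c3, c3), times(times(c3, c1), c1))) = 1 + max(1, 2) = 3
depth(pair(pair(times(c3, c3), times(times(c3, c1), c1)), c3)) = 1 + max(3, 0) = 4
depth(pair(c1, c1)) = 1 + max(0, 0) = 1
depth(pair(c1, pair(c1, c1))) = 1 + max(0, 1) = 2
depth(times(pair(c1, pair(c1, c1)), times(c3, c1))) = 1 + max(2, 1) = 3
depth(times(c3, times(c3, c1))) = 1 + max(0, 1) = 2
depth(pair(c1, times(c3, c1))) = 1 + max(0, 1) = 2
depth(pair(times(c3, times(c3, c1)), pair(c1, times(c3, c1)))) = 1 + max(2, 2) = 3
depth(pair(times(pair(c1, pair(c1, c1)), times(c3, c1)), pair(times(c3, times(c3, c1)), pair(c1, times(c3, c1))))) = 1 + max(3, 3) = 4
depth(times(pair(pair(times(c3, c3), times(times(c3, c1), c1)), c3), pair(times(pair(c1, pair(c1, c1)), times(c3, c1)), pair(times(c3, times(c3, c1)), pair(c1, times(c3, c1)))))) = 1 + max(4, 4) = 5

5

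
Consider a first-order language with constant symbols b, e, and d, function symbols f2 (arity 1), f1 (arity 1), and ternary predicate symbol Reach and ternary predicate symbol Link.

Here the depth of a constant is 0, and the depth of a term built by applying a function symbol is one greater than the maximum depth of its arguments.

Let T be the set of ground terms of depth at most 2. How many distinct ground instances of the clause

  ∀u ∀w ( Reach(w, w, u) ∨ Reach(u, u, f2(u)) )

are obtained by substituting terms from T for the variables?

441

Ground terms of depth ≤ 2:
  Write N_k for the number of ground terms of depth ≤ k. A term of depth ≤ k is either a constant or a function symbol applied to arguments of depth ≤ k−1, so N_k = 3 + N_{k-1} + N_{k-1}.
  N_0 = 3
  N_1 = 3 + 3 + 3 = 9
  N_2 = 3 + 9 + 9 = 21
So there are 21 ground terms available for substitution.
The body mentions every one of the 2 quantified variables; since ground terms form a free algebra, no two substitutions collapse to the same formula.
Number of ground instances = 21^2 = 441.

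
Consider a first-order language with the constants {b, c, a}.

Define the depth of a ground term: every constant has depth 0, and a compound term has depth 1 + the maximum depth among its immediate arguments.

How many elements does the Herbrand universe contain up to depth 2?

3

With no function symbols every ground term is a constant, so there are exactly 3 ground terms at every depth bound.
N_0 = 3
N_1 = 3
N_2 = 3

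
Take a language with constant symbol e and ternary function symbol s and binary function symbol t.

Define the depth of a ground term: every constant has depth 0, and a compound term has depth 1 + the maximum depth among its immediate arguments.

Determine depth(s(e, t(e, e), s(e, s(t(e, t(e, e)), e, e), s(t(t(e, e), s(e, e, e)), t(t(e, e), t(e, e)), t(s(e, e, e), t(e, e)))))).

depth(t(e, e)) = 1 + max(0, 0) = 1
depth(t(e, t(e, e))) = 1 + max(0, 1) = 2
depth(s(t(e, t(e, e)), e, e)) = 1 + max(2, 0, 0) = 3
depth(s(e, e, e)) = 1 + max(0, 0, 0) = 1
depth(t(t(e, e), s(e, e, e))) = 1 + max(1, 1) = 2
depth(t(t(e, e), t(e, e))) = 1 + max(1, 1) = 2
depth(t(s(e, e, e), t(e, e))) = 1 + max(1, 1) = 2
depth(s(t(t(e, e), s(e, e, e)), t(t(e, e), t(e, e)), t(s(e, e, e), t(e, e)))) = 1 + max(2, 2, 2) = 3
depth(s(e, s(t(e, t(e, e)), e, e), s(t(t(e, e), s(e, e, e)), t(t(e, e), t(e, e)), t(s(e, e, e), t(e, e))))) = 1 + max(0, 3, 3) = 4
depth(s(e, t(e, e), s(e, s(t(e, t(e, e)), e, e), s(t(t(e, e), s(e, e, e)), t(t(e, e), t(e, e)), t(s(e, e, e), t(e, e)))))) = 1 + max(0, 1, 4) = 5

5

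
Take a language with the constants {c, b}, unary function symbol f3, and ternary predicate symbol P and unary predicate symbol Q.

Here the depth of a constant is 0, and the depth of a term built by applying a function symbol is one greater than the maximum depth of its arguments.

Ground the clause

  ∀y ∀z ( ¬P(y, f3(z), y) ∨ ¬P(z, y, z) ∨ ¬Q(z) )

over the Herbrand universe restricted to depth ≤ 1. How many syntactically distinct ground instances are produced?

16

Ground terms of depth ≤ 1:
  If N_k denotes the number of depth-≤k ground terms, the 2 constants give N_0 = 2, and each function symbol of arity r contributes N_{k-1}^r new terms at level k: N_k = 2 + N_{k-1}.
  N_0 = 2
  N_1 = 2 + 2 = 4
  Explicitly: c, b, f3(c), f3(b).
So there are 4 ground terms available for substitution.
The clause has 2 distinct variables (y, z), each appearing in the body. In the free term algebra distinct substitutions yield syntactically distinct ground instances.
Number of ground instances = 4^2 = 16.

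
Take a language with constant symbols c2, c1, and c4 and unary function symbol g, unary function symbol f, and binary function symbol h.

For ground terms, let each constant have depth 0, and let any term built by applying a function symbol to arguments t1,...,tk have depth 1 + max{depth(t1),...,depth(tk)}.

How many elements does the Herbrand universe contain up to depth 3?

132498

Let N_k = |{terms of depth ≤ k}|. Then N_0 = 3 and N_k = 3 + N_{k-1} + N_{k-1} + N_{k-1}^2 for k ≥ 1 (one summand per function symbol, arity giving the exponent).
N_0 = 3
N_1 = 3 + 3 + 3 + 3^2 = 18
N_2 = 3 + 18 + 18 + 18^2 = 363
N_3 = 3 + 363 + 363 + 363^2 = 132498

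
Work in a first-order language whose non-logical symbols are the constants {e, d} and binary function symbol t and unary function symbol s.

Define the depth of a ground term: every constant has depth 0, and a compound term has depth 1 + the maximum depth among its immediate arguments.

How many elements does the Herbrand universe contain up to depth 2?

If N_k denotes the number of depth-≤k ground terms, the 2 constants give N_0 = 2, and each function symbol of arity r contributes N_{k-1}^r new terms at level k: N_k = 2 + N_{k-1}^2 + N_{k-1}.
N_0 = 2
N_1 = 2 + 2^2 + 2 = 8
N_2 = 2 + 8^2 + 8 = 74

74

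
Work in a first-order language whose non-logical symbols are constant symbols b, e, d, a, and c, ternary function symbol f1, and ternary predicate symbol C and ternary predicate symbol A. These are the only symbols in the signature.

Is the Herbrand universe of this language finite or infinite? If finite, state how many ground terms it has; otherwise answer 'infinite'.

infinite

The signature has at least one function symbol (f1, arity 3) and at least one constant (b).
Iterating f1 gives infinitely many distinct ground terms: b, f1(b, b, b), f1(f1(b, b, b), f1(b, b, b), f1(b, b, b)), ...
So the Herbrand universe is infinite.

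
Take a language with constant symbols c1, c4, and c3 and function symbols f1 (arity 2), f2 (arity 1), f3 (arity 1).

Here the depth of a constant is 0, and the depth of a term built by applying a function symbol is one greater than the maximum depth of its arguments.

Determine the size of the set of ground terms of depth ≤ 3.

132498

Let N_k = |{terms of depth ≤ k}|. Then N_0 = 3 and N_k = 3 + N_{k-1}^2 + N_{k-1} + N_{k-1} for k ≥ 1 (one summand per function symbol, arity giving the exponent).
N_0 = 3
N_1 = 3 + 3^2 + 3 + 3 = 18
N_2 = 3 + 18^2 + 18 + 18 = 363
N_3 = 3 + 363^2 + 363 + 363 = 132498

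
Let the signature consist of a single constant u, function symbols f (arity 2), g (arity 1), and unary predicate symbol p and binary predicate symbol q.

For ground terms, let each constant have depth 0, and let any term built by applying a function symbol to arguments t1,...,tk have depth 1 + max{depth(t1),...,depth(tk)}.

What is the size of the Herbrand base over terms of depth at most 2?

182

First count ground terms of depth ≤ 2.
Let N_k = |{terms of depth ≤ k}|. Then N_0 = 1 and N_k = 1 + N_{k-1}^2 + N_{k-1} for k ≥ 1 (one summand per function symbol, arity giving the exponent).
N_0 = 1
N_1 = 1 + 1^2 + 1 = 3
N_2 = 1 + 3^2 + 3 = 13
So |H| = 13.
For each predicate symbol, the number of ground atoms is |H| raised to its arity; summing:
  p: 13;  q: 13^2 = 169
Total ground atoms: 13 + 169 = 182.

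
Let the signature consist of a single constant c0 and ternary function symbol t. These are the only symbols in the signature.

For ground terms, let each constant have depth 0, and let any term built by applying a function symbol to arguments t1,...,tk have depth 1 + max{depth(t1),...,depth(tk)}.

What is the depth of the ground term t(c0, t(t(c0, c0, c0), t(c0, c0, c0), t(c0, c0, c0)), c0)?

depth(t(c0, c0, c0)) = 1 + max(0, 0, 0) = 1
depth(t(t(c0, c0, c0), t(c0, c0, c0), t(c0, c0, c0))) = 1 + max(1, 1, 1) = 2
depth(t(c0, t(t(c0, c0, c0), t(c0, c0, c0), t(c0, c0, c0)), c0)) = 1 + max(0, 2, 0) = 3

3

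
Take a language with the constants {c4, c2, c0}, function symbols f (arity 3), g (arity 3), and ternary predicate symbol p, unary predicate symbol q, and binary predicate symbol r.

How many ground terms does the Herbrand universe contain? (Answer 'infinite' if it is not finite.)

infinite

The signature has at least one function symbol (f, arity 3) and at least one constant (c4).
Iterating f gives infinitely many distinct ground terms: c4, f(c4, c4, c4), f(f(c4, c4, c4), f(c4, c4, c4), f(c4, c4, c4)), ...
So the Herbrand universe is infinite.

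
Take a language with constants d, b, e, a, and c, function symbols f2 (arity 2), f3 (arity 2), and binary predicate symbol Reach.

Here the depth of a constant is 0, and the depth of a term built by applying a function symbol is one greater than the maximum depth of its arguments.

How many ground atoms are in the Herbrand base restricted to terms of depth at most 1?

First count ground terms of depth ≤ 1.
Write N_k for the number of ground terms of depth ≤ k. A term of depth ≤ k is either a constant or a function symbol applied to arguments of depth ≤ k−1, so N_k = 5 + N_{k-1}^2 + N_{k-1}^2.
N_0 = 5
N_1 = 5 + 5^2 + 5^2 = 55
So |H| = 55.
For each predicate symbol, the number of ground atoms is |H| raised to its arity; summing:
  Reach: 55^2 = 3025
Total ground atoms: 3025.

3025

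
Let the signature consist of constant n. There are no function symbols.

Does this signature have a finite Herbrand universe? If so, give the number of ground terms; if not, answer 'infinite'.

There are no function symbols, so the only ground term is the single constant.
The Herbrand universe is {n}, finite with 1 element.

1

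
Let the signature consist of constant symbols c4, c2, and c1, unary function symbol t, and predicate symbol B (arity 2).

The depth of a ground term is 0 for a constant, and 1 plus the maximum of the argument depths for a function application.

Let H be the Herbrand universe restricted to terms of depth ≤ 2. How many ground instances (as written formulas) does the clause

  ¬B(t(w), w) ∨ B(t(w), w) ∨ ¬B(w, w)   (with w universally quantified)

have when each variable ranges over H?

Ground terms of depth ≤ 2:
  Count level by level. With function symbols t/1, the terms of depth ≤ k are the 3 constants together with each function applied to depth-≤(k−1) tuples, so N_k = 3 + N_{k-1}.
  N_0 = 3
  N_1 = 3 + 3 = 6
  N_2 = 3 + 6 = 9
So there are 9 ground terms available for substitution.
The body mentions the single quantified variable w; since ground terms form a free algebra, no two substitutions collapse to the same formula.
Number of ground instances = 9.

9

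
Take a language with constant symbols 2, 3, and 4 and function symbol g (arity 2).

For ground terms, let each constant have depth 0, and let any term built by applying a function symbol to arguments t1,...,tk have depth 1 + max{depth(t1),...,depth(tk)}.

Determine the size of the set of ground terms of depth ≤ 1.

12

Let N_k count ground terms of depth at most k. Each non-constant term of depth ≤ k is some function symbol applied to depth-≤(k−1) arguments, giving N_k = 3 + N_{k-1}^2.
N_0 = 3
N_1 = 3 + 3^2 = 12
Explicitly: 2, 3, 4, g(2, 2), g(2, 3), g(2, 4), g(3, 2), g(3, 3), g(3, 4), g(4, 2), g(4, 3), g(4, 4).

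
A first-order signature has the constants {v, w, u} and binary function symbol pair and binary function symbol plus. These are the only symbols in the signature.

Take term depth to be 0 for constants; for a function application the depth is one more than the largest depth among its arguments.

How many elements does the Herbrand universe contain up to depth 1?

21

If N_k denotes the number of depth-≤k ground terms, the 3 constants give N_0 = 3, and each function symbol of arity r contributes N_{k-1}^r new terms at level k: N_k = 3 + N_{k-1}^2 + N_{k-1}^2.
N_0 = 3
N_1 = 3 + 3^2 + 3^2 = 21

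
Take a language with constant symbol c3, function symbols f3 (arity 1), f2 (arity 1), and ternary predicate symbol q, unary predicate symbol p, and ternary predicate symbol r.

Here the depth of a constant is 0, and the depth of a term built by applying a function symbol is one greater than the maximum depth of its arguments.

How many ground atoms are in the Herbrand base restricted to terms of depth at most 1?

First count ground terms of depth ≤ 1.
Let N_k count ground terms of depth at most k. Each non-constant term of depth ≤ k is some function symbol applied to depth-≤(k−1) arguments, giving N_k = 1 + N_{k-1} + N_{k-1}.
N_0 = 1
N_1 = 1 + 1 + 1 = 3
So |H| = 3.
Ground atoms are formed by filling each argument slot of a predicate with a term from H, so an r-ary predicate gives |H|^r atoms:
  q: 3^3 = 27;  p: 3;  r: 3^3 = 27
Total ground atoms: 27 + 3 + 27 = 57.

57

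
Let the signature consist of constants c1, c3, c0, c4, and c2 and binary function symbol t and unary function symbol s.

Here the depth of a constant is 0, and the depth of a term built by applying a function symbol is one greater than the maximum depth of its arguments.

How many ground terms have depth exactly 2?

Write N_k for the number of ground terms of depth ≤ k. A term of depth ≤ k is either a constant or a function symbol applied to arguments of depth ≤ k−1, so N_k = 5 + N_{k-1}^2 + N_{k-1}.
N_0 = 5
N_1 = 5 + 5^2 + 5 = 35
N_2 = 5 + 35^2 + 35 = 1265
Terms of depth exactly 2: N_2 − N_1 = 1265 − 35 = 1230.

1230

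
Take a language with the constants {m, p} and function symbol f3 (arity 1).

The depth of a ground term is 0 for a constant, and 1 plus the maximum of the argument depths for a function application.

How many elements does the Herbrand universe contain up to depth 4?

10

Let N_k = |{terms of depth ≤ k}|. Then N_0 = 2 and N_k = 2 + N_{k-1} for k ≥ 1 (one summand per function symbol, arity giving the exponent).
N_0 = 2
N_1 = 2 + 2 = 4
N_2 = 2 + 4 = 6
N_3 = 2 + 6 = 8
N_4 = 2 + 8 = 10
Explicitly: m, p, f3(m), f3(p), f3(f3(m)), f3(f3(p)), f3(f3(f3(m))), f3(f3(f3(p))), f3(f3(f3(f3(m)))), f3(f3(f3(f3(p)))).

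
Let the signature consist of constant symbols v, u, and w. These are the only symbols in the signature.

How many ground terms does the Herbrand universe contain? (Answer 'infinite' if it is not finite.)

3

There are no function symbols, so every ground term is one of the 3 constants.
The Herbrand universe is {v, u, w}, which is finite with 3 elements.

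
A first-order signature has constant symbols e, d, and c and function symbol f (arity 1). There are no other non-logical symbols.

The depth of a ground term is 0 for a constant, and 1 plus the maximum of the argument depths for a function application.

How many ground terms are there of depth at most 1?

6

Let N_k count ground terms of depth at most k. Each non-constant term of depth ≤ k is some function symbol applied to depth-≤(k−1) arguments, giving N_k = 3 + N_{k-1}.
N_0 = 3
N_1 = 3 + 3 = 6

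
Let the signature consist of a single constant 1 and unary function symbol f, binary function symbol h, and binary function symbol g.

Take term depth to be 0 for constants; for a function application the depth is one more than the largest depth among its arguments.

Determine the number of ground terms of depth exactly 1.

Write N_k for the number of ground terms of depth ≤ k. A term of depth ≤ k is either a constant or a function symbol applied to arguments of depth ≤ k−1, so N_k = 1 + N_{k-1} + N_{k-1}^2 + N_{k-1}^2.
N_0 = 1
N_1 = 1 + 1 + 1^2 + 1^2 = 4
Terms of depth exactly 1: N_1 − N_0 = 4 − 1 = 3.

3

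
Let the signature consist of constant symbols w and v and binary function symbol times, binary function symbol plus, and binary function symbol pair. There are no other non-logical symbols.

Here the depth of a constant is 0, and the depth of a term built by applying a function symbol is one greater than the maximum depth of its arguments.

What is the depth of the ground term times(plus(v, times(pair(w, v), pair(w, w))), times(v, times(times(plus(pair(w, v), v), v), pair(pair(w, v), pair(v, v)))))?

6

depth(pair(w, v)) = 1 + max(0, 0) = 1
depth(pair(w, w)) = 1 + max(0, 0) = 1
depth(times(pair(w, v), pair(w, w))) = 1 + max(1, 1) = 2
depth(plus(v, times(pair(w, v), pair(w, w)))) = 1 + max(0, 2) = 3
depth(plus(pair(w, v), v)) = 1 + max(1, 0) = 2
depth(times(plus(pair(w, v), v), v)) = 1 + max(2, 0) = 3
depth(pair(v, v)) = 1 + max(0, 0) = 1
depth(pair(pair(w, v), pair(v, v))) = 1 + max(1, 1) = 2
depth(times(times(plus(pair(w, v), v), v), pair(pair(w, v), pair(v, v)))) = 1 + max(3, 2) = 4
depth(times(v, times(times(plus(pair(w, v), v), v), pair(pair(w, v), pair(v, v))))) = 1 + max(0, 4) = 5
depth(times(plus(v, times(pair(w, v), pair(w, w))), times(v, times(times(plus(pair(w, v), v), v), pair(pair(w, v), pair(v, v)))))) = 1 + max(3, 5) = 6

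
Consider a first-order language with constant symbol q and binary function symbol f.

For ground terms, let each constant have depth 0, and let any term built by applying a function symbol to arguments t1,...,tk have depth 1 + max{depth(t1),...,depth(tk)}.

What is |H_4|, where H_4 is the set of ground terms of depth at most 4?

Count level by level. With function symbols f/2, the terms of depth ≤ k are the 1 constant together with each function applied to depth-≤(k−1) tuples, so N_k = 1 + N_{k-1}^2.
N_0 = 1
N_1 = 1 + 1^2 = 2
N_2 = 1 + 2^2 = 5
N_3 = 1 + 5^2 = 26
N_4 = 1 + 26^2 = 677

677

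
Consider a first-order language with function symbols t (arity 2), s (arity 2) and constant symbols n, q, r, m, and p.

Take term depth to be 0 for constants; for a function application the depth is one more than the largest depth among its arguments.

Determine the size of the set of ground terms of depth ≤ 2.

6055

If N_k denotes the number of depth-≤k ground terms, the 5 constants give N_0 = 5, and each function symbol of arity r contributes N_{k-1}^r new terms at level k: N_k = 5 + N_{k-1}^2 + N_{k-1}^2.
N_0 = 5
N_1 = 5 + 5^2 + 5^2 = 55
N_2 = 5 + 55^2 + 55^2 = 6055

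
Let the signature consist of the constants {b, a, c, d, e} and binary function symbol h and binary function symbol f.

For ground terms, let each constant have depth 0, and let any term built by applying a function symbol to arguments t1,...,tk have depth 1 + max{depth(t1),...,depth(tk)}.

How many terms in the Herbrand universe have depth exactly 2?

Write N_k for the number of ground terms of depth ≤ k. A term of depth ≤ k is either a constant or a function symbol applied to arguments of depth ≤ k−1, so N_k = 5 + N_{k-1}^2 + N_{k-1}^2.
N_0 = 5
N_1 = 5 + 5^2 + 5^2 = 55
N_2 = 5 + 55^2 + 55^2 = 6055
Terms of depth exactly 2: N_2 − N_1 = 6055 − 55 = 6000.

6000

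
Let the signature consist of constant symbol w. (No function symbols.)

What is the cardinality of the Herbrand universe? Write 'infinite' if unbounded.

There are no function symbols, so the only ground term is the single constant.
The Herbrand universe is {w}, finite with 1 element.

1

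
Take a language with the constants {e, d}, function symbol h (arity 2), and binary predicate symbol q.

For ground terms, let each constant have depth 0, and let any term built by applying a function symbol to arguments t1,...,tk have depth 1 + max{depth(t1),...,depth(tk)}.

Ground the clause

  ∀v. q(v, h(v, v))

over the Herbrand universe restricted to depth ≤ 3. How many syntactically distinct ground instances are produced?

1446

Ground terms of depth ≤ 3:
  If N_k denotes the number of depth-≤k ground terms, the 2 constants give N_0 = 2, and each function symbol of arity r contributes N_{k-1}^r new terms at level k: N_k = 2 + N_{k-1}^2.
  N_0 = 2
  N_1 = 2 + 2^2 = 6
  N_2 = 2 + 6^2 = 38
  N_3 = 2 + 38^2 = 1446
So there are 1446 ground terms available for substitution.
There is 1 variable to instantiate (v),  occurring in at least one literal, so different choices give different ground instances.
Number of ground instances = 1446.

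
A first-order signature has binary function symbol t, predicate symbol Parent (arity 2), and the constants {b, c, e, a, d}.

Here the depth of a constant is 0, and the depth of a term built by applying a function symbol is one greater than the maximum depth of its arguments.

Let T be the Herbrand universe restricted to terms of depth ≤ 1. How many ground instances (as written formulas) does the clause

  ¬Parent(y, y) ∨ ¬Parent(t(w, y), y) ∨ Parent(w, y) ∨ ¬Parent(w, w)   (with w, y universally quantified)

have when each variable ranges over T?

Ground terms of depth ≤ 1:
  Let N_k = |{terms of depth ≤ k}|. Then N_0 = 5 and N_k = 5 + N_{k-1}^2 for k ≥ 1 (one summand per function symbol, arity giving the exponent).
  N_0 = 5
  N_1 = 5 + 5^2 = 30
So there are 30 ground terms available for substitution.
The body mentions every one of the 2 quantified variables; since ground terms form a free algebra, no two substitutions collapse to the same formula.
Number of ground instances = 30^2 = 900.

900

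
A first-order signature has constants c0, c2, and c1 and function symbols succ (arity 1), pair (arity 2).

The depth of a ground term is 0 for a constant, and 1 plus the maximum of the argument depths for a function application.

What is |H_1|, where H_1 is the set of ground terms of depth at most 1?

15

Let N_k count ground terms of depth at most k. Each non-constant term of depth ≤ k is some function symbol applied to depth-≤(k−1) arguments, giving N_k = 3 + N_{k-1} + N_{k-1}^2.
N_0 = 3
N_1 = 3 + 3 + 3^2 = 15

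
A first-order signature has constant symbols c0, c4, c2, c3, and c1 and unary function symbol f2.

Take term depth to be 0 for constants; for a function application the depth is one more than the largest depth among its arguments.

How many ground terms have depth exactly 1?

Let N_k = |{terms of depth ≤ k}|. Then N_0 = 5 and N_k = 5 + N_{k-1} for k ≥ 1 (one summand per function symbol, arity giving the exponent).
N_0 = 5
N_1 = 5 + 5 = 10
Terms of depth exactly 1: N_1 − N_0 = 10 − 5 = 5.

5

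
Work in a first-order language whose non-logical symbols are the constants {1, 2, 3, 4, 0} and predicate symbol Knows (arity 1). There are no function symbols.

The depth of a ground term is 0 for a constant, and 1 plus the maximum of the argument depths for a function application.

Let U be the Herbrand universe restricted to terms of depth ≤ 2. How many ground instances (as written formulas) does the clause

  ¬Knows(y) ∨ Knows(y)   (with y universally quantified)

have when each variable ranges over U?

5

Ground terms of depth ≤ 2:
  With no function symbols every ground term is a constant, so there are exactly 5 ground terms at every depth bound.
  N_0 = 5
  N_1 = 5
  N_2 = 5
So there are 5 ground terms available for substitution.
The variable y ranges independently over the available ground terms, and distinct assignments produce distinct instances.
Number of ground instances = 5.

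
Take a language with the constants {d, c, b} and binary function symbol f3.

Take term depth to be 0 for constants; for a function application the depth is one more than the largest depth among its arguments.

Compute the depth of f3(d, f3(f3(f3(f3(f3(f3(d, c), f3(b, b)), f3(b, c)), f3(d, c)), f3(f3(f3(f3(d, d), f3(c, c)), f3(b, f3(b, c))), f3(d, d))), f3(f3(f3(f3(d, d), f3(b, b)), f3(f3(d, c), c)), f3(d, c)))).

7

depth(f3(d, c)) = 1 + max(0, 0) = 1
depth(f3(b, b)) = 1 + max(0, 0) = 1
depth(f3(f3(d, c), f3(b, b))) = 1 + max(1, 1) = 2
depth(f3(b, c)) = 1 + max(0, 0) = 1
depth(f3(f3(f3(d, c), f3(b, b)), f3(b, c))) = 1 + max(2, 1) = 3
depth(f3(f3(f3(f3(d, c), f3(b, b)), f3(b, c)), f3(d, c))) = 1 + max(3, 1) = 4
depth(f3(d, d)) = 1 + max(0, 0) = 1
depth(f3(c, c)) = 1 + max(0, 0) = 1
depth(f3(f3(d, d), f3(c, c))) = 1 + max(1, 1) = 2
depth(f3(b, f3(b, c))) = 1 + max(0, 1) = 2
depth(f3(f3(f3(d, d), f3(c, c)), f3(b, f3(b, c)))) = 1 + max(2, 2) = 3
depth(f3(f3(f3(f3(d, d), f3(c, c)), f3(b, f3(b, c))), f3(d, d))) = 1 + max(3, 1) = 4
depth(f3(f3(f3(f3(f3(d, c), f3(b, b)), f3(b, c)), f3(d, c)), f3(f3(f3(f3(d, d), f3(c, c)), f3(b, f3(b, c))), f3(d, d)))) = 1 + max(4, 4) = 5
depth(f3(f3(d, d), f3(b, b))) = 1 + max(1, 1) = 2
depth(f3(f3(d, c), c)) = 1 + max(1, 0) = 2
depth(f3(f3(f3(d, d), f3(b, b)), f3(f3(d, c), c))) = 1 + max(2, 2) = 3
depth(f3(f3(f3(f3(d, d), f3(b, b)), f3(f3(d, c), c)), f3(d, c))) = 1 + max(3, 1) = 4
depth(f3(f3(f3(f3(f3(f3(d, c), f3(b, b)), f3(b, c)), f3(d, c)), f3(f3(f3(f3(d, d), f3(c, c)), f3(b, f3(b, c))), f3(d, d))), f3(f3(f3(f3(d, d), f3(b, b)), f3(f3(d, c), c)), f3(d, c)))) = 1 + max(5, 4) = 6
depth(f3(d, f3(f3(f3(f3(f3(f3(d, c), f3(b, b)), f3(b, c)), f3(d, c)), f3(f3(f3(f3(d, d), f3(c, c)), f3(b, f3(b, c))), f3(d, d))), f3(f3(f3(f3(d, d), f3(b, b)), f3(f3(d, c), c)), f3(d, c))))) = 1 + max(0, 6) = 7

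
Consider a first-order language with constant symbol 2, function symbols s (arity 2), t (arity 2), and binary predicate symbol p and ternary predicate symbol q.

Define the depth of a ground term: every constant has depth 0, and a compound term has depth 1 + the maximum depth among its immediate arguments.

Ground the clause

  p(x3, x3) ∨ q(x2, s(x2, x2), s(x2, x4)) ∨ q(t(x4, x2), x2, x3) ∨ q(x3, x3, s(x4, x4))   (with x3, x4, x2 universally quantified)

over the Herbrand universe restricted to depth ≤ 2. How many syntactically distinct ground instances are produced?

Ground terms of depth ≤ 2:
  Let N_k = |{terms of depth ≤ k}|. Then N_0 = 1 and N_k = 1 + N_{k-1}^2 + N_{k-1}^2 for k ≥ 1 (one summand per function symbol, arity giving the exponent).
  N_0 = 1
  N_1 = 1 + 1^2 + 1^2 = 3
  N_2 = 1 + 3^2 + 3^2 = 19
So there are 19 ground terms available for substitution.
The body mentions every one of the 3 quantified variables; since ground terms form a free algebra, no two substitutions collapse to the same formula.
Number of ground instances = 19^3 = 6859.

6859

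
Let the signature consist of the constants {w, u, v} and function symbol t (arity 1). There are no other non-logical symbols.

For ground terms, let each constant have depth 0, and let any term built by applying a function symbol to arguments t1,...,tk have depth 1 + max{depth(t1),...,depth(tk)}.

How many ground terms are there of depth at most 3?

If N_k denotes the number of depth-≤k ground terms, the 3 constants give N_0 = 3, and each function symbol of arity r contributes N_{k-1}^r new terms at level k: N_k = 3 + N_{k-1}.
N_0 = 3
N_1 = 3 + 3 = 6
N_2 = 3 + 6 = 9
N_3 = 3 + 9 = 12
Explicitly: w, u, v, t(w), t(u), t(v), t(t(w)), t(t(u)), t(t(v)), t(t(t(w))), t(t(t(u))), t(t(t(v))).

12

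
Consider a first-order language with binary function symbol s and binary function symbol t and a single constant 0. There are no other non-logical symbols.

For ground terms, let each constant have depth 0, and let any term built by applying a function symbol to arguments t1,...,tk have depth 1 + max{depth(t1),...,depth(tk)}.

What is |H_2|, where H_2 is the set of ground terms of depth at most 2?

If N_k denotes the number of depth-≤k ground terms, the 1 constant gives N_0 = 1, and each function symbol of arity r contributes N_{k-1}^r new terms at level k: N_k = 1 + N_{k-1}^2 + N_{k-1}^2.
N_0 = 1
N_1 = 1 + 1^2 + 1^2 = 3
N_2 = 1 + 3^2 + 3^2 = 19

19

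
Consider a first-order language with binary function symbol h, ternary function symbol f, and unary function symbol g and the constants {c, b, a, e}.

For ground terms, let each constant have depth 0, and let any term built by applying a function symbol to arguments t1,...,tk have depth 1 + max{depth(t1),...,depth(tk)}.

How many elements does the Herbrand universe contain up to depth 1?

Count level by level. With function symbols h/2, f/3, g/1, the terms of depth ≤ k are the 4 constants together with each function applied to depth-≤(k−1) tuples, so N_k = 4 + N_{k-1}^2 + N_{k-1}^3 + N_{k-1}.
N_0 = 4
N_1 = 4 + 4^2 + 4^3 + 4 = 88

88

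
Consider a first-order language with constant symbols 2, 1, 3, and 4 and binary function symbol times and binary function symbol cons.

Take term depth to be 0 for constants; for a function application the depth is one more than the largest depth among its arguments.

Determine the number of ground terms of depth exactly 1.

Write N_k for the number of ground terms of depth ≤ k. A term of depth ≤ k is either a constant or a function symbol applied to arguments of depth ≤ k−1, so N_k = 4 + N_{k-1}^2 + N_{k-1}^2.
N_0 = 4
N_1 = 4 + 4^2 + 4^2 = 36
Terms of depth exactly 1: N_1 − N_0 = 36 − 4 = 32.

32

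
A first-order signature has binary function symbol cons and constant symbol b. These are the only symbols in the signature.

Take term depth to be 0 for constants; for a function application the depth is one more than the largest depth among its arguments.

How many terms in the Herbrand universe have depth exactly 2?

3

Let N_k = |{terms of depth ≤ k}|. Then N_0 = 1 and N_k = 1 + N_{k-1}^2 for k ≥ 1 (one summand per function symbol, arity giving the exponent).
N_0 = 1
N_1 = 1 + 1^2 = 2
N_2 = 1 + 2^2 = 5
Terms of depth exactly 2: N_2 − N_1 = 5 − 2 = 3.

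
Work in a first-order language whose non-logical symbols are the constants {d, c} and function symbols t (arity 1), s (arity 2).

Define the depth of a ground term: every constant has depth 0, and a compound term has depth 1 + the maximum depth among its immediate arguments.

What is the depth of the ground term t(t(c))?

2

depth(t(c)) = 1 + depth(c) = 1 + 0 = 1
depth(t(t(c))) = 1 + depth(t(c)) = 1 + 1 = 2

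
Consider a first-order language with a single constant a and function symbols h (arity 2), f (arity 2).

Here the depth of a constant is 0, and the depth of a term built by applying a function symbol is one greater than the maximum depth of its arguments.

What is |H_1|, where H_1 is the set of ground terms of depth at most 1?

3

Let N_k = |{terms of depth ≤ k}|. Then N_0 = 1 and N_k = 1 + N_{k-1}^2 + N_{k-1}^2 for k ≥ 1 (one summand per function symbol, arity giving the exponent).
N_0 = 1
N_1 = 1 + 1^2 + 1^2 = 3
Explicitly: a, h(a, a), f(a, a).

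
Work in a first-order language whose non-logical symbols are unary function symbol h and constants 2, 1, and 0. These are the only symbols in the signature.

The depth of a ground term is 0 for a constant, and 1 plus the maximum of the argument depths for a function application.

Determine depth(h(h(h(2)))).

depth(h(2)) = 1 + depth(2) = 1 + 0 = 1
depth(h(h(2))) = 1 + depth(h(2)) = 1 + 1 = 2
depth(h(h(h(2)))) = 1 + depth(h(h(2))) = 1 + 2 = 3

3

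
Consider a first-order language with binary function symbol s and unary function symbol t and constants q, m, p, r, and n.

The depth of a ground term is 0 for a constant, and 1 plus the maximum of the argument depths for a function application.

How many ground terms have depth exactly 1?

If N_k denotes the number of depth-≤k ground terms, the 5 constants give N_0 = 5, and each function symbol of arity r contributes N_{k-1}^r new terms at level k: N_k = 5 + N_{k-1}^2 + N_{k-1}.
N_0 = 5
N_1 = 5 + 5^2 + 5 = 35
Terms of depth exactly 1: N_1 − N_0 = 35 − 5 = 30.

30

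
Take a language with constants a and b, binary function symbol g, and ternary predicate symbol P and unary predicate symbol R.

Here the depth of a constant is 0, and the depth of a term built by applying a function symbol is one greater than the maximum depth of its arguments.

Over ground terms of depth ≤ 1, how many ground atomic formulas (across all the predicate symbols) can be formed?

222

First count ground terms of depth ≤ 1.
Write N_k for the number of ground terms of depth ≤ k. A term of depth ≤ k is either a constant or a function symbol applied to arguments of depth ≤ k−1, so N_k = 2 + N_{k-1}^2.
N_0 = 2
N_1 = 2 + 2^2 = 6
So |H| = 6.
Each predicate of arity r yields |H|^r ground atoms (one per choice of an r-tuple from H):
  P: 6^3 = 216;  R: 6
Total ground atoms: 216 + 6 = 222.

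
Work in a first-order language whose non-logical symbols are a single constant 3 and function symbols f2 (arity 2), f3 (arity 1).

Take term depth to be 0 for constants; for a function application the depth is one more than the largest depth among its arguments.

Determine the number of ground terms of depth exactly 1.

If N_k denotes the number of depth-≤k ground terms, the 1 constant gives N_0 = 1, and each function symbol of arity r contributes N_{k-1}^r new terms at level k: N_k = 1 + N_{k-1}^2 + N_{k-1}.
N_0 = 1
N_1 = 1 + 1^2 + 1 = 3
Terms of depth exactly 1: N_1 − N_0 = 3 − 1 = 2.

2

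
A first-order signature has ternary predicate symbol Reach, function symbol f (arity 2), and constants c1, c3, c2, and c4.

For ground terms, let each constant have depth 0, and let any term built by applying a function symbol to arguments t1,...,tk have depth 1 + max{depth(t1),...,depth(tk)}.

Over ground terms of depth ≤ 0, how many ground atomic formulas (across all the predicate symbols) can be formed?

First count ground terms of depth ≤ 0.
Write N_k for the number of ground terms of depth ≤ k. A term of depth ≤ k is either a constant or a function symbol applied to arguments of depth ≤ k−1, so N_k = 4 + N_{k-1}^2.
N_0 = 4
Explicitly: c1, c3, c2, c4.
So |H| = 4.
Ground atoms are formed by filling each argument slot of a predicate with a term from H, so an r-ary predicate gives |H|^r atoms:
  Reach: 4^3 = 64
Total ground atoms: 64.

64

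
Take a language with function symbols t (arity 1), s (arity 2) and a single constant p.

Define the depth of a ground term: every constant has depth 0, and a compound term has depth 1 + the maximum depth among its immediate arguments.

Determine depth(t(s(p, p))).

2

depth(s(p, p)) = 1 + max(0, 0) = 1
depth(t(s(p, p))) = 1 + depth(s(p, p)) = 1 + 1 = 2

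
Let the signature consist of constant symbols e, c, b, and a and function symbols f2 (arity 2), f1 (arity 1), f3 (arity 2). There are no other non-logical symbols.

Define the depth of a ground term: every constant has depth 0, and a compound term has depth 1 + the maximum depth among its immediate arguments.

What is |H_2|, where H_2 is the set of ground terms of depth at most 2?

3244

If N_k denotes the number of depth-≤k ground terms, the 4 constants give N_0 = 4, and each function symbol of arity r contributes N_{k-1}^r new terms at level k: N_k = 4 + N_{k-1}^2 + N_{k-1} + N_{k-1}^2.
N_0 = 4
N_1 = 4 + 4^2 + 4 + 4^2 = 40
N_2 = 4 + 40^2 + 40 + 40^2 = 3244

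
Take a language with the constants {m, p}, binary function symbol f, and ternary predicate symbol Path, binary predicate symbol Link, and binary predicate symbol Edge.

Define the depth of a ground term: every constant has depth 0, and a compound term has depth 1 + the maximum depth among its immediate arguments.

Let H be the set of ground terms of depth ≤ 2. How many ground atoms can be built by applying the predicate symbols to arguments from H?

57760

First count ground terms of depth ≤ 2.
Let N_k count ground terms of depth at most k. Each non-constant term of depth ≤ k is some function symbol applied to depth-≤(k−1) arguments, giving N_k = 2 + N_{k-1}^2.
N_0 = 2
N_1 = 2 + 2^2 = 6
N_2 = 2 + 6^2 = 38
So |H| = 38.
A ground atom is a predicate applied to a tuple of terms from H, so the count is the sum over predicates of |H|^arity:
  Path: 38^3 = 54872;  Link: 38^2 = 1444;  Edge: 38^2 = 1444
Total ground atoms: 54872 + 1444 + 1444 = 57760.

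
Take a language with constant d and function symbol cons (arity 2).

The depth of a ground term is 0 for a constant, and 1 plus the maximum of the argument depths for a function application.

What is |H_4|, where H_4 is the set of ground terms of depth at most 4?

Count level by level. With function symbols cons/2, the terms of depth ≤ k are the 1 constant together with each function applied to depth-≤(k−1) tuples, so N_k = 1 + N_{k-1}^2.
N_0 = 1
N_1 = 1 + 1^2 = 2
N_2 = 1 + 2^2 = 5
N_3 = 1 + 5^2 = 26
N_4 = 1 + 26^2 = 677

677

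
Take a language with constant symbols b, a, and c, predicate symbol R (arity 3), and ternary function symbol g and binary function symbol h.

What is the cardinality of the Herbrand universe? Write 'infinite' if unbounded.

The signature has at least one function symbol (g, arity 3) and at least one constant (b).
Iterating g gives infinitely many distinct ground terms: b, g(b, b, b), g(g(b, b, b), g(b, b, b), g(b, b, b)), ...
So the Herbrand universe is infinite.

infinite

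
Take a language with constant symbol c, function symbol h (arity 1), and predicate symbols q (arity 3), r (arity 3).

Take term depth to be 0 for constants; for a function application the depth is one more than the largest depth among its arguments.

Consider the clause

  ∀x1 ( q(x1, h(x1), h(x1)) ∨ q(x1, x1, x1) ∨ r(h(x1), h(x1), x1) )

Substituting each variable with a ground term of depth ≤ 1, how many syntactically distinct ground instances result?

2

Ground terms of depth ≤ 1:
  Count level by level. With function symbols h/1, the terms of depth ≤ k are the 1 constant together with each function applied to depth-≤(k−1) tuples, so N_k = 1 + N_{k-1}.
  N_0 = 1
  N_1 = 1 + 1 = 2
So there are 2 ground terms available for substitution.
There is 1 variable to instantiate (x1),  occurring in at least one literal, so different choices give different ground instances.
Number of ground instances = 2.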